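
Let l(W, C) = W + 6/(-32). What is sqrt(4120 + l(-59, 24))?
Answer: sqrt(64973)/4 ≈ 63.724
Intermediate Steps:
l(W, C) = -3/16 + W (l(W, C) = W + 6*(-1/32) = W - 3/16 = -3/16 + W)
sqrt(4120 + l(-59, 24)) = sqrt(4120 + (-3/16 - 59)) = sqrt(4120 - 947/16) = sqrt(64973/16) = sqrt(64973)/4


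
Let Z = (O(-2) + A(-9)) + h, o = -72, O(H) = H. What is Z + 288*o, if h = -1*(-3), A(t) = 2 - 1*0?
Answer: -20733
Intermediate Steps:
A(t) = 2 (A(t) = 2 + 0 = 2)
h = 3
Z = 3 (Z = (-2 + 2) + 3 = 0 + 3 = 3)
Z + 288*o = 3 + 288*(-72) = 3 - 20736 = -20733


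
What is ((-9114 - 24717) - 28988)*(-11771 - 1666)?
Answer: 844098903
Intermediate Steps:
((-9114 - 24717) - 28988)*(-11771 - 1666) = (-33831 - 28988)*(-13437) = -62819*(-13437) = 844098903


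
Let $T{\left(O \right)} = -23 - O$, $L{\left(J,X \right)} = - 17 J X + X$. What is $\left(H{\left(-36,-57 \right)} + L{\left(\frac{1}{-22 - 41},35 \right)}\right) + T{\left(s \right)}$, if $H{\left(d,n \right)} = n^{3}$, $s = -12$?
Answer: $- \frac{1666436}{9} \approx -1.8516 \cdot 10^{5}$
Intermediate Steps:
$L{\left(J,X \right)} = X - 17 J X$ ($L{\left(J,X \right)} = - 17 J X + X = X - 17 J X$)
$\left(H{\left(-36,-57 \right)} + L{\left(\frac{1}{-22 - 41},35 \right)}\right) + T{\left(s \right)} = \left(\left(-57\right)^{3} + 35 \left(1 - \frac{17}{-22 - 41}\right)\right) - 11 = \left(-185193 + 35 \left(1 - \frac{17}{-63}\right)\right) + \left(-23 + 12\right) = \left(-185193 + 35 \left(1 - - \frac{17}{63}\right)\right) - 11 = \left(-185193 + 35 \left(1 + \frac{17}{63}\right)\right) - 11 = \left(-185193 + 35 \cdot \frac{80}{63}\right) - 11 = \left(-185193 + \frac{400}{9}\right) - 11 = - \frac{1666337}{9} - 11 = - \frac{1666436}{9}$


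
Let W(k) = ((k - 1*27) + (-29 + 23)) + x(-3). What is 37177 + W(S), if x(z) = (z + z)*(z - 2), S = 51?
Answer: 37225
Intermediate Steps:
x(z) = 2*z*(-2 + z) (x(z) = (2*z)*(-2 + z) = 2*z*(-2 + z))
W(k) = -3 + k (W(k) = ((k - 1*27) + (-29 + 23)) + 2*(-3)*(-2 - 3) = ((k - 27) - 6) + 2*(-3)*(-5) = ((-27 + k) - 6) + 30 = (-33 + k) + 30 = -3 + k)
37177 + W(S) = 37177 + (-3 + 51) = 37177 + 48 = 37225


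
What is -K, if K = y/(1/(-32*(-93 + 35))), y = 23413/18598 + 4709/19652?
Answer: -439668304/158083 ≈ -2781.3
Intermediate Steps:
y = 947561/632332 (y = 23413*(1/18598) + 4709*(1/19652) = 23413/18598 + 277/1156 = 947561/632332 ≈ 1.4985)
K = 439668304/158083 (K = 947561/(632332*(1/(-32*(-93 + 35)))) = 947561/(632332*(1/(-32*(-58)))) = 947561/(632332*(1/1856)) = (947561/632332)*1856 = 439668304/158083 ≈ 2781.3)
-K = -1*439668304/158083 = -439668304/158083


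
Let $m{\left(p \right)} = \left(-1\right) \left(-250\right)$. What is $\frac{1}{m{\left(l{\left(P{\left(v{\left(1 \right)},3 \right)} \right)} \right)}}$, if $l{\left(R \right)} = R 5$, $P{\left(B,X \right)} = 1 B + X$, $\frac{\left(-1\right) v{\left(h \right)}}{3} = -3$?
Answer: $\frac{1}{250} \approx 0.004$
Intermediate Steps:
$v{\left(h \right)} = 9$ ($v{\left(h \right)} = \left(-3\right) \left(-3\right) = 9$)
$P{\left(B,X \right)} = B + X$
$l{\left(R \right)} = 5 R$
$m{\left(p \right)} = 250$
$\frac{1}{m{\left(l{\left(P{\left(v{\left(1 \right)},3 \right)} \right)} \right)}} = \frac{1}{250}$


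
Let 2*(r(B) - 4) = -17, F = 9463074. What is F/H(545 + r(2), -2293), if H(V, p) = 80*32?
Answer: 4731537/1280 ≈ 3696.5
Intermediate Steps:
r(B) = -9/2 (r(B) = 4 + (1/2)*(-17) = 4 - 17/2 = -9/2)
H(V, p) = 2560
F/H(545 + r(2), -2293) = 9463074/2560 = 9463074*(1/2560) = 4731537/1280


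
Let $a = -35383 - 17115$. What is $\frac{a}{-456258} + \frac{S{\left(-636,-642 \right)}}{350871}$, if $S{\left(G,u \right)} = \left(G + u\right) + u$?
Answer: $\frac{2924001733}{26681283453} \approx 0.10959$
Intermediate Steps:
$S{\left(G,u \right)} = G + 2 u$
$a = -52498$
$\frac{a}{-456258} + \frac{S{\left(-636,-642 \right)}}{350871} = - \frac{52498}{-456258} + \frac{-636 + 2 \left(-642\right)}{350871} = \left(-52498\right) \left(- \frac{1}{456258}\right) + \left(-636 - 1284\right) \frac{1}{350871} = \frac{26249}{228129} - \frac{640}{116957} = \frac{2924001733}{26681283453}$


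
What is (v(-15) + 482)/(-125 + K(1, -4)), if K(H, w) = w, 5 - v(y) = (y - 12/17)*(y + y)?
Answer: -269/2193 ≈ -0.12266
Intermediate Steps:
v(y) = 5 - 2*y*(-12/17 + y) (v(y) = 5 - (y - 12/17)*(y + y) = 5 - (y - 12*1/17)*2*y = 5 - (y - 12/17)*2*y = 5 - (-12/17 + y)*2*y = 5 - 2*y*(-12/17 + y))
(v(-15) + 482)/(-125 + K(1, -4)) = ((5 - 2*(-15)**2 + (24/17)*(-15)) + 482)/(-125 - 4) = ((5 - 2*225 - 360/17) + 482)/(-129) = ((5 - 450 - 360/17) + 482)*(-1/129) = (-7925/17 + 482)*(-1/129) = (269/17)*(-1/129) = -269/2193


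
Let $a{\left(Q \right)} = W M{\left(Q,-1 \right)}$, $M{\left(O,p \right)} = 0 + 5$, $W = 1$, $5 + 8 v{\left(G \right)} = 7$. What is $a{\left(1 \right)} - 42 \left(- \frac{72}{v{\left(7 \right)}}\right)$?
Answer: $12101$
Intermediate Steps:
$v{\left(G \right)} = \frac{1}{4}$ ($v{\left(G \right)} = - \frac{5}{8} + \frac{1}{8} \cdot 7 = - \frac{5}{8} + \frac{7}{8} = \frac{1}{4}$)
$M{\left(O,p \right)} = 5$
$a{\left(Q \right)} = 5$ ($a{\left(Q \right)} = 1 \cdot 5 = 5$)
$a{\left(1 \right)} - 42 \left(- \frac{72}{v{\left(7 \right)}}\right) = 5 - 42 \left(- 72 \frac{1}{\frac{1}{4}}\right) = 5 - 42 \left(\left(-72\right) 4\right) = 5 - -12096 = 5 + 12096 = 12101$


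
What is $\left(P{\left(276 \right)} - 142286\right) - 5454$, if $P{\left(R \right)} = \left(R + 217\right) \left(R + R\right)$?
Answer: $124396$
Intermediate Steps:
$P{\left(R \right)} = 2 R \left(217 + R\right)$ ($P{\left(R \right)} = \left(217 + R\right) 2 R = 2 R \left(217 + R\right)$)
$\left(P{\left(276 \right)} - 142286\right) - 5454 = \left(2 \cdot 276 \left(217 + 276\right) - 142286\right) - 5454 = \left(2 \cdot 276 \cdot 493 - 142286\right) - 5454 = \left(272136 - 142286\right) - 5454 = 129850 - 5454 = 124396$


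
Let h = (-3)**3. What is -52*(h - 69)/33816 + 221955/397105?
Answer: 79066487/111904189 ≈ 0.70656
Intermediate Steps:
h = -27
-52*(h - 69)/33816 + 221955/397105 = -52*(-27 - 69)/33816 + 221955/397105 = -52*(-96)*(1/33816) + 221955*(1/397105) = 4992*(1/33816) + 44391/79421 = 208/1409 + 44391/79421 = 79066487/111904189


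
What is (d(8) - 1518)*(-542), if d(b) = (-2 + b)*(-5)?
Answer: 839016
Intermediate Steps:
d(b) = 10 - 5*b
(d(8) - 1518)*(-542) = ((10 - 5*8) - 1518)*(-542) = ((10 - 40) - 1518)*(-542) = (-30 - 1518)*(-542) = -1548*(-542) = 839016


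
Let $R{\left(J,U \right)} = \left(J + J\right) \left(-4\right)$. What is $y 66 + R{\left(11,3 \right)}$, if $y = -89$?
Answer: $-5962$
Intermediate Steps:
$R{\left(J,U \right)} = - 8 J$ ($R{\left(J,U \right)} = 2 J \left(-4\right) = - 8 J$)
$y 66 + R{\left(11,3 \right)} = \left(-89\right) 66 - 88 = -5874 - 88 = -5962$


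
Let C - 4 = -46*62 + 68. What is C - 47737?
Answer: -50517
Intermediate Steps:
C = -2780 (C = 4 + (-46*62 + 68) = 4 + (-2852 + 68) = 4 - 2784 = -2780)
C - 47737 = -2780 - 47737 = -50517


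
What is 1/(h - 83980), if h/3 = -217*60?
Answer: -1/123040 ≈ -8.1274e-6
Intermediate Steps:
h = -39060 (h = 3*(-217*60) = 3*(-13020) = -39060)
1/(h - 83980) = 1/(-39060 - 83980) = 1/(-123040) = -1/123040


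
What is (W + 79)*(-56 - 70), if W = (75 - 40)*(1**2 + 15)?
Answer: -80514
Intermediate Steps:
W = 560 (W = 35*(1 + 15) = 35*16 = 560)
(W + 79)*(-56 - 70) = (560 + 79)*(-56 - 70) = 639*(-126) = -80514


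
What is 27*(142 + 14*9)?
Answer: 7236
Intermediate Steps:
27*(142 + 14*9) = 27*(142 + 126) = 27*268 = 7236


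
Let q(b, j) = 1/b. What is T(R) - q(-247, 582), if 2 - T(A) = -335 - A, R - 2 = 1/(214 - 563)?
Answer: 29222919/86203 ≈ 339.00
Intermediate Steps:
R = 697/349 (R = 2 + 1/(214 - 563) = 2 + 1/(-349) = 2 - 1/349 = 697/349 ≈ 1.9971)
T(A) = 337 + A (T(A) = 2 - (-335 - A) = 2 + (335 + A) = 337 + A)
T(R) - q(-247, 582) = (337 + 697/349) - 1/(-247) = 118310/349 - 1*(-1/247) = 118310/349 + 1/247 = 29222919/86203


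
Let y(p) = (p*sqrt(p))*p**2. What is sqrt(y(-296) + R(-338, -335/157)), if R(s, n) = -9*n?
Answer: sqrt(473355 - 1278510896128*I*sqrt(74))/157 ≈ 14936.0 - 14936.0*I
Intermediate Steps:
y(p) = p**(7/2) (y(p) = p**(3/2)*p**2 = p**(7/2))
sqrt(y(-296) + R(-338, -335/157)) = sqrt((-296)**(7/2) - (-3015)/157) = sqrt(-51868672*I*sqrt(74) - (-3015)/157) = sqrt(-51868672*I*sqrt(74) - 9*(-335/157)) = sqrt(-51868672*I*sqrt(74) + 3015/157) = sqrt(3015/157 - 51868672*I*sqrt(74))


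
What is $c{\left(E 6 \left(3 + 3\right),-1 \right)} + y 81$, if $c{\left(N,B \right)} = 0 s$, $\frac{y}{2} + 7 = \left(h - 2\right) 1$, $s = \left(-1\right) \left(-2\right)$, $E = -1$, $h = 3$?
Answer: $-972$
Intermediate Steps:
$s = 2$
$y = -12$ ($y = -14 + 2 \left(3 - 2\right) 1 = -14 + 2 \cdot 1 \cdot 1 = -14 + 2 \cdot 1 = -14 + 2 = -12$)
$c{\left(N,B \right)} = 0$ ($c{\left(N,B \right)} = 0 \cdot 2 = 0$)
$c{\left(E 6 \left(3 + 3\right),-1 \right)} + y 81 = 0 - 972 = -972$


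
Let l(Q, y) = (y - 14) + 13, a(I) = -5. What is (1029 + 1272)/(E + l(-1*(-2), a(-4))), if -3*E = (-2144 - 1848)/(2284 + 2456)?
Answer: -629235/1564 ≈ -402.32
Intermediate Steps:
l(Q, y) = -1 + y (l(Q, y) = (-14 + y) + 13 = -1 + y)
E = 998/3555 (E = -(-2144 - 1848)/(3*(2284 + 2456)) = -(-3992)/(3*4740) = -1/3*(-998/1185) = 998/3555 ≈ 0.28073)
(1029 + 1272)/(E + l(-1*(-2), a(-4))) = (1029 + 1272)/(998/3555 + (-1 - 5)) = 2301/(998/3555 - 6) = 2301/(-20332/3555) = 2301*(-3555/20332) = -629235/1564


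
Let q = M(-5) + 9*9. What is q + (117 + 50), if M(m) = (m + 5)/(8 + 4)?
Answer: 248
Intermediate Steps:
M(m) = 5/12 + m/12 (M(m) = (5 + m)/12 = (5 + m)*(1/12) = 5/12 + m/12)
q = 81 (q = (5/12 + (1/12)*(-5)) + 9*9 = (5/12 - 5/12) + 81 = 0 + 81 = 81)
q + (117 + 50) = 81 + (117 + 50) = 81 + 167 = 248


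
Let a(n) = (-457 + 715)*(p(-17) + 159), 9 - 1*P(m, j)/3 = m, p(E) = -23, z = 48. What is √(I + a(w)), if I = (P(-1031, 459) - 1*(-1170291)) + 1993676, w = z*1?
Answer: 5*√128087 ≈ 1789.5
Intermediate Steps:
P(m, j) = 27 - 3*m
w = 48 (w = 48*1 = 48)
I = 3167087 (I = ((27 - 3*(-1031)) - 1*(-1170291)) + 1993676 = ((27 + 3093) + 1170291) + 1993676 = (3120 + 1170291) + 1993676 = 1173411 + 1993676 = 3167087)
a(n) = 35088 (a(n) = (-457 + 715)*(-23 + 159) = 258*136 = 35088)
√(I + a(w)) = √(3167087 + 35088) = √3202175 = 5*√128087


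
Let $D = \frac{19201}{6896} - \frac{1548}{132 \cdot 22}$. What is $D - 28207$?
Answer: $- \frac{23534493583}{834416} \approx -28205.0$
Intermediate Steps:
$D = \frac{1878529}{834416}$ ($D = 19201 \cdot \frac{1}{6896} - \frac{1548}{2904} = \frac{19201}{6896} - \frac{129}{242} = \frac{1878529}{834416} \approx 2.2513$)
$D - 28207 = \frac{1878529}{834416} - 28207 = - \frac{23534493583}{834416}$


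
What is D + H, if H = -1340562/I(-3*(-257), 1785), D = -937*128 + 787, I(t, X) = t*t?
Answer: -23609463757/198147 ≈ -1.1915e+5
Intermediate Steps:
I(t, X) = t**2
D = -119149 (D = -119936 + 787 = -119149)
H = -446854/198147 (H = -1340562/((-3*(-257))**2) = -1340562/(771**2) = -1340562/594441 = -1340562*1/594441 = -446854/198147 ≈ -2.2552)
D + H = -119149 - 446854/198147 = -23609463757/198147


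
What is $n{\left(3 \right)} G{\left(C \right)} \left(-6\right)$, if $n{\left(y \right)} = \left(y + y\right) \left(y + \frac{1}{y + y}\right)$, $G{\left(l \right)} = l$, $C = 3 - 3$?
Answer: $0$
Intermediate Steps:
$C = 0$
$n{\left(y \right)} = 2 y \left(y + \frac{1}{2 y}\right)$
$n{\left(3 \right)} G{\left(C \right)} \left(-6\right) = \left(1 + 2 \cdot 3^{2}\right) 0 \left(-6\right) = \left(1 + 2 \cdot 9\right) 0 \left(-6\right) = \left(1 + 18\right) 0 \left(-6\right) = 19 \cdot 0 \left(-6\right) = 0 \left(-6\right) = 0$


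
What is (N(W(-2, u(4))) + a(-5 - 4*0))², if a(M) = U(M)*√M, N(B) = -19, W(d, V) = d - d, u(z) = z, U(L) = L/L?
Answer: (19 - I*√5)² ≈ 356.0 - 84.971*I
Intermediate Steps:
U(L) = 1
W(d, V) = 0
a(M) = √M (a(M) = 1*√M = √M)
(N(W(-2, u(4))) + a(-5 - 4*0))² = (-19 + √(-5 - 4*0))² = (-19 + √(-5 + 0))² = (-19 + √(-5))² = (-19 + I*√5)²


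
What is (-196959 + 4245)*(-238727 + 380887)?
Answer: -27396222240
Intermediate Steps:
(-196959 + 4245)*(-238727 + 380887) = -192714*142160 = -27396222240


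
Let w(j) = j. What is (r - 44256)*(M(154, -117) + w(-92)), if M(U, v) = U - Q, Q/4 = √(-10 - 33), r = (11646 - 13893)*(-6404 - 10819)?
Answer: 2396661150 - 154623300*I*√43 ≈ 2.3967e+9 - 1.0139e+9*I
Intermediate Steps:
r = 38700081 (r = -2247*(-17223) = 38700081)
Q = 4*I*√43 (Q = 4*√(-10 - 33) = 4*√(-43) = 4*(I*√43) = 4*I*√43 ≈ 26.23*I)
M(U, v) = U - 4*I*√43
(r - 44256)*(M(154, -117) + w(-92)) = (38700081 - 44256)*((154 - 4*I*√43) - 92) = 38655825*(62 - 4*I*√43) = 2396661150 - 154623300*I*√43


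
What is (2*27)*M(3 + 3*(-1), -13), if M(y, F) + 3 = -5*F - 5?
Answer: 3078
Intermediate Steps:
M(y, F) = -8 - 5*F (M(y, F) = -3 + (-5*F - 5) = -3 + (-5 - 5*F) = -8 - 5*F)
(2*27)*M(3 + 3*(-1), -13) = (2*27)*(-8 - 5*(-13)) = 54*(-8 + 65) = 54*57 = 3078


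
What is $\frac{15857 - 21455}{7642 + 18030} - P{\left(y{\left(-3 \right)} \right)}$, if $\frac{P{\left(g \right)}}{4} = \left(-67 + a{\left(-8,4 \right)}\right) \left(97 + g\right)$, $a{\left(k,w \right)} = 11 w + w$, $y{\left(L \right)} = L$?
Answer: $\frac{91697585}{12836} \approx 7143.8$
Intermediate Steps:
$a{\left(k,w \right)} = 12 w$
$P{\left(g \right)} = -7372 - 76 g$ ($P{\left(g \right)} = 4 \left(-67 + 12 \cdot 4\right) \left(97 + g\right) = 4 \left(-67 + 48\right) \left(97 + g\right) = 4 \left(- 19 \left(97 + g\right)\right) = 4 \left(-1843 - 19 g\right) = -7372 - 76 g$)
$\frac{15857 - 21455}{7642 + 18030} - P{\left(y{\left(-3 \right)} \right)} = \frac{15857 - 21455}{7642 + 18030} - \left(-7372 - -228\right) = - \frac{5598}{25672} - \left(-7372 + 228\right) = \left(-5598\right) \frac{1}{25672} - -7144 = - \frac{2799}{12836} + 7144 = \frac{91697585}{12836}$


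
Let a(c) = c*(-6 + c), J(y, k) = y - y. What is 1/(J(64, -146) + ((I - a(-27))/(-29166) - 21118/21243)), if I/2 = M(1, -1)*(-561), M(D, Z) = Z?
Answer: -206524446/206944907 ≈ -0.99797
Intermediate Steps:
J(y, k) = 0
I = 1122 (I = 2*(-1*(-561)) = 2*561 = 1122)
1/(J(64, -146) + ((I - a(-27))/(-29166) - 21118/21243)) = 1/(0 + ((1122 - (-27)*(-6 - 27))/(-29166) - 21118/21243)) = 1/(0 + ((1122 - (-27)*(-33))*(-1/29166) - 21118*1/21243)) = 1/(0 + ((1122 - 1*891)*(-1/29166) - 21118/21243)) = 1/(0 + ((1122 - 891)*(-1/29166) - 21118/21243)) = 1/(0 + (231*(-1/29166) - 21118/21243)) = 1/(0 + (-77/9722 - 21118/21243)) = 1/(0 - 206944907/206524446) = 1/(-206944907/206524446) = -206524446/206944907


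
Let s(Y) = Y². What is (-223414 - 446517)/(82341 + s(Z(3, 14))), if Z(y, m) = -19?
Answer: -669931/82702 ≈ -8.1005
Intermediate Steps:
(-223414 - 446517)/(82341 + s(Z(3, 14))) = (-223414 - 446517)/(82341 + (-19)²) = -669931/(82341 + 361) = -669931/82702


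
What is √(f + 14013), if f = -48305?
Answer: 2*I*√8573 ≈ 185.18*I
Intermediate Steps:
√(f + 14013) = √(-48305 + 14013) = √(-34292) = 2*I*√8573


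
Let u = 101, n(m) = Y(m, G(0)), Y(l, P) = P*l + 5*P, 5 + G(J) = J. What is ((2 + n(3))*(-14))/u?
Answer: 532/101 ≈ 5.2673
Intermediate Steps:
G(J) = -5 + J
Y(l, P) = 5*P + P*l
n(m) = -25 - 5*m (n(m) = (-5 + 0)*(5 + m) = -5*(5 + m) = -25 - 5*m)
((2 + n(3))*(-14))/u = ((2 + (-25 - 5*3))*(-14))/101 = ((2 + (-25 - 15))*(-14))*(1/101) = ((2 - 40)*(-14))*(1/101) = -38*(-14)*(1/101) = 532*(1/101) = 532/101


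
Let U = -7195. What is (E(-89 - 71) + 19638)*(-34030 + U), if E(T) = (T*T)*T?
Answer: 168048023450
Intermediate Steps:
E(T) = T³ (E(T) = T²*T = T³)
(E(-89 - 71) + 19638)*(-34030 + U) = ((-89 - 71)³ + 19638)*(-34030 - 7195) = ((-160)³ + 19638)*(-41225) = (-4096000 + 19638)*(-41225) = -4076362*(-41225) = 168048023450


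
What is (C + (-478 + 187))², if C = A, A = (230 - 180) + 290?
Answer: 2401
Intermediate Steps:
A = 340 (A = 50 + 290 = 340)
C = 340
(C + (-478 + 187))² = (340 + (-478 + 187))² = (340 - 291)² = 49² = 2401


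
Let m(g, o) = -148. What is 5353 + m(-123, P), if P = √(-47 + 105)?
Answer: 5205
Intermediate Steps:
P = √58 ≈ 7.6158
5353 + m(-123, P) = 5353 - 148 = 5205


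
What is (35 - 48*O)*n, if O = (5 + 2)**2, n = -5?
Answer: 11585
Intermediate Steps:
O = 49 (O = 7**2 = 49)
(35 - 48*O)*n = (35 - 48*49)*(-5) = (35 - 2352)*(-5) = -2317*(-5) = 11585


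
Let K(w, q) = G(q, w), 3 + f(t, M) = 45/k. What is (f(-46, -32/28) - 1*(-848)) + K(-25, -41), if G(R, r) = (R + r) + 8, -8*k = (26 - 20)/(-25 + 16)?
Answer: 1327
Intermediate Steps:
k = 1/12 (k = -(26 - 20)/(8*(-25 + 16)) = -3/(4*(-9)) = -3*(-1)/(4*9) = -⅛*(-⅔) = 1/12 ≈ 0.083333)
G(R, r) = 8 + R + r
f(t, M) = 537 (f(t, M) = -3 + 45/(1/12) = -3 + 45*12 = -3 + 540 = 537)
K(w, q) = 8 + q + w
(f(-46, -32/28) - 1*(-848)) + K(-25, -41) = (537 - 1*(-848)) + (8 - 41 - 25) = (537 + 848) - 58 = 1385 - 58 = 1327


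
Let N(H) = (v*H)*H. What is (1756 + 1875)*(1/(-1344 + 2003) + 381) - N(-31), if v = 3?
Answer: 909771583/659 ≈ 1.3805e+6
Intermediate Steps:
N(H) = 3*H² (N(H) = (3*H)*H = 3*H²)
(1756 + 1875)*(1/(-1344 + 2003) + 381) - N(-31) = (1756 + 1875)*(1/(-1344 + 2003) + 381) - 3*(-31)² = 3631*(1/659 + 381) - 3*961 = 3631*(1/659 + 381) - 1*2883 = 3631*(251080/659) - 2883 = 911671480/659 - 2883 = 909771583/659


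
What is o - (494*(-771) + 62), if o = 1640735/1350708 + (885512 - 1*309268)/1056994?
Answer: 271842046367306983/713845125876 ≈ 3.8081e+5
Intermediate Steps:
o = 1256292215671/713845125876 (o = 1640735*(1/1350708) + (885512 - 309268)*(1/1056994) = 1640735/1350708 + 576244*(1/1056994) = 1640735/1350708 + 288122/528497 = 1256292215671/713845125876 ≈ 1.7599)
o - (494*(-771) + 62) = 1256292215671/713845125876 - (494*(-771) + 62) = 1256292215671/713845125876 - (-380874 + 62) = 1256292215671/713845125876 - 1*(-380812) = 1256292215671/713845125876 + 380812 = 271842046367306983/713845125876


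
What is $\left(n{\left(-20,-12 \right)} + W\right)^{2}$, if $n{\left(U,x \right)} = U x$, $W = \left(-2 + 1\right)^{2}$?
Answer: $58081$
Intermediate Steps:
$W = 1$ ($W = \left(-1\right)^{2} = 1$)
$\left(n{\left(-20,-12 \right)} + W\right)^{2} = \left(\left(-20\right) \left(-12\right) + 1\right)^{2} = \left(240 + 1\right)^{2} = 241^{2} = 58081$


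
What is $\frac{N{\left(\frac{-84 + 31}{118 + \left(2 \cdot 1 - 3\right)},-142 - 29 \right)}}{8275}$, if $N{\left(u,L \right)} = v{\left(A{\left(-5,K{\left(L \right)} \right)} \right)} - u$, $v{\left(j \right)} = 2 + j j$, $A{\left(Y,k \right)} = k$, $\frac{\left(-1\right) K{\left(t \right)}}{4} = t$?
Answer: $\frac{54739439}{968175} \approx 56.539$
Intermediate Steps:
$K{\left(t \right)} = - 4 t$
$v{\left(j \right)} = 2 + j^{2}$
$N{\left(u,L \right)} = 2 - u + 16 L^{2}$ ($N{\left(u,L \right)} = \left(2 + \left(- 4 L\right)^{2}\right) - u = \left(2 + 16 L^{2}\right) - u = 2 - u + 16 L^{2}$)
$\frac{N{\left(\frac{-84 + 31}{118 + \left(2 \cdot 1 - 3\right)},-142 - 29 \right)}}{8275} = \frac{2 - \frac{-84 + 31}{118 + \left(2 \cdot 1 - 3\right)} + 16 \left(-142 - 29\right)^{2}}{8275} = \left(2 - - \frac{53}{118 + \left(2 - 3\right)} + 16 \left(-142 - 29\right)^{2}\right) \frac{1}{8275} = \left(2 - - \frac{53}{118 - 1} + 16 \left(-171\right)^{2}\right) \frac{1}{8275} = \left(2 - - \frac{53}{117} + 16 \cdot 29241\right) \frac{1}{8275} = \left(2 - \left(-53\right) \frac{1}{117} + 467856\right) \frac{1}{8275} = \left(2 - - \frac{53}{117} + 467856\right) \frac{1}{8275} = \left(2 + \frac{53}{117} + 467856\right) \frac{1}{8275} = \frac{54739439}{117} \cdot \frac{1}{8275} = \frac{54739439}{968175}$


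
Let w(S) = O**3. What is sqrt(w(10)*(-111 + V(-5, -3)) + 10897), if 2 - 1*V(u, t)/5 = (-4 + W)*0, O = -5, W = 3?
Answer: sqrt(23522) ≈ 153.37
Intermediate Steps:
w(S) = -125 (w(S) = (-5)**3 = -125)
V(u, t) = 10 (V(u, t) = 10 - 5*(-4 + 3)*0 = 10 - (-5)*0 = 10 - 5*0 = 10 + 0 = 10)
sqrt(w(10)*(-111 + V(-5, -3)) + 10897) = sqrt(-125*(-111 + 10) + 10897) = sqrt(-125*(-101) + 10897) = sqrt(12625 + 10897) = sqrt(23522)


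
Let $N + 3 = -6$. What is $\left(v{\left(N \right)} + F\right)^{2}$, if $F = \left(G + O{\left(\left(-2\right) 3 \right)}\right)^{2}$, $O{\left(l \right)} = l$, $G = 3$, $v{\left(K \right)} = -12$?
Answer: $9$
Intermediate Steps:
$N = -9$ ($N = -3 - 6 = -9$)
$F = 9$ ($F = \left(3 - 6\right)^{2} = \left(-3\right)^{2} = 9$)
$\left(v{\left(N \right)} + F\right)^{2} = \left(-12 + 9\right)^{2} = \left(-3\right)^{2} = 9$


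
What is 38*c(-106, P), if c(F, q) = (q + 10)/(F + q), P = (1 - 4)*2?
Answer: -19/14 ≈ -1.3571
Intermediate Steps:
P = -6 (P = -3*2 = -6)
c(F, q) = (10 + q)/(F + q)
38*c(-106, P) = 38*((10 - 6)/(-106 - 6)) = 38*(4/(-112)) = 38*(-1/112*4) = 38*(-1/28) = -19/14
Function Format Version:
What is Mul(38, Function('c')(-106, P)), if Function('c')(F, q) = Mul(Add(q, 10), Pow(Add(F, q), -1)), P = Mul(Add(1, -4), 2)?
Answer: Rational(-19, 14) ≈ -1.3571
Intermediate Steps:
P = -6 (P = Mul(-3, 2) = -6)
Function('c')(F, q) = Mul(Pow(Add(F, q), -1), Add(10, q)) (Function('c')(F, q) = Mul(Add(10, q), Pow(Add(F, q), -1)) = Mul(Pow(Add(F, q), -1), Add(10, q)))
Mul(38, Function('c')(-106, P)) = Mul(38, Mul(Pow(Add(-106, -6), -1), Add(10, -6))) = Mul(38, Mul(Pow(-112, -1), 4)) = Mul(38, Mul(Rational(-1, 112), 4)) = Mul(38, Rational(-1, 28)) = Rational(-19, 14)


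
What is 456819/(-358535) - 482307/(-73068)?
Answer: 46515029851/8732478460 ≈ 5.3267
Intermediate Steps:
456819/(-358535) - 482307/(-73068) = 456819*(-1/358535) - 482307*(-1/73068) = -456819/358535 + 160769/24356 = 46515029851/8732478460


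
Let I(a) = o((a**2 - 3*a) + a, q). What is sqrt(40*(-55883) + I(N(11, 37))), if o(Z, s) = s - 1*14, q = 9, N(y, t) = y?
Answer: 5*I*sqrt(89413) ≈ 1495.1*I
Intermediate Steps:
o(Z, s) = -14 + s (o(Z, s) = s - 14 = -14 + s)
I(a) = -5 (I(a) = -14 + 9 = -5)
sqrt(40*(-55883) + I(N(11, 37))) = sqrt(40*(-55883) - 5) = sqrt(-2235320 - 5) = sqrt(-2235325) = 5*I*sqrt(89413)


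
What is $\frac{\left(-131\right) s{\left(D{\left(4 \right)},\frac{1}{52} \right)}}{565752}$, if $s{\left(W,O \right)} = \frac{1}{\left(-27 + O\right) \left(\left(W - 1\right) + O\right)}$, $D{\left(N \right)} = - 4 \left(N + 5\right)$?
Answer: $- \frac{44278}{190797669711} \approx -2.3207 \cdot 10^{-7}$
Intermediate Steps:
$D{\left(N \right)} = -20 - 4 N$ ($D{\left(N \right)} = - 4 \left(5 + N\right) = -20 - 4 N$)
$s{\left(W,O \right)} = \frac{1}{\left(-27 + O\right) \left(-1 + O + W\right)}$ ($s{\left(W,O \right)} = \frac{1}{\left(-27 + O\right) \left(\left(W - 1\right) + O\right)} = \frac{1}{\left(-27 + O\right) \left(\left(-1 + W\right) + O\right)} = \frac{1}{\left(-27 + O\right) \left(-1 + O + W\right)}$)
$\frac{\left(-131\right) s{\left(D{\left(4 \right)},\frac{1}{52} \right)}}{565752} = \frac{\left(-131\right) \frac{1}{27 + \left(\frac{1}{52}\right)^{2} - \frac{28}{52} - 27 \left(-20 - 16\right) + \frac{-20 - 16}{52}}}{565752} = - \frac{131}{27 + \left(\frac{1}{52}\right)^{2} - \frac{7}{13} - 27 \left(-20 - 16\right) + \frac{-20 - 16}{52}} \cdot \frac{1}{565752} = - \frac{131}{27 + \frac{1}{2704} - \frac{7}{13} - -972 + \frac{1}{52} \left(-36\right)} \frac{1}{565752} = - \frac{131}{27 + \frac{1}{2704} - \frac{7}{13} + 972 - \frac{9}{13}} \cdot \frac{1}{565752} = - \frac{131}{\frac{2697969}{2704}} \cdot \frac{1}{565752} = \left(-131\right) \frac{2704}{2697969} \cdot \frac{1}{565752} = \left(- \frac{354224}{2697969}\right) \frac{1}{565752} = - \frac{44278}{190797669711}$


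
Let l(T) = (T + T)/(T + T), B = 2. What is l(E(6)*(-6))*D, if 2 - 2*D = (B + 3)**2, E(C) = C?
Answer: -23/2 ≈ -11.500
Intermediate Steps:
D = -23/2 (D = 1 - (2 + 3)**2/2 = 1 - 1/2*5**2 = 1 - 1/2*25 = 1 - 25/2 = -23/2 ≈ -11.500)
l(T) = 1 (l(T) = (2*T)/((2*T)) = (2*T)*(1/(2*T)) = 1)
l(E(6)*(-6))*D = 1*(-23/2) = -23/2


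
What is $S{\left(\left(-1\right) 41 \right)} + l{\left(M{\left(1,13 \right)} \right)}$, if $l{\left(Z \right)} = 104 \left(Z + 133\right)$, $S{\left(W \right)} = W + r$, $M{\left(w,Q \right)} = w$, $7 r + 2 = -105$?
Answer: $\frac{97158}{7} \approx 13880.0$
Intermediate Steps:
$r = - \frac{107}{7}$ ($r = - \frac{2}{7} + \frac{1}{7} \left(-105\right) = - \frac{2}{7} - 15 = - \frac{107}{7} \approx -15.286$)
$S{\left(W \right)} = - \frac{107}{7} + W$ ($S{\left(W \right)} = W - \frac{107}{7} = - \frac{107}{7} + W$)
$l{\left(Z \right)} = 13832 + 104 Z$ ($l{\left(Z \right)} = 104 \left(133 + Z\right) = 13832 + 104 Z$)
$S{\left(\left(-1\right) 41 \right)} + l{\left(M{\left(1,13 \right)} \right)} = \left(- \frac{107}{7} - 41\right) + \left(13832 + 104 \cdot 1\right) = \left(- \frac{107}{7} - 41\right) + \left(13832 + 104\right) = - \frac{394}{7} + 13936 = \frac{97158}{7}$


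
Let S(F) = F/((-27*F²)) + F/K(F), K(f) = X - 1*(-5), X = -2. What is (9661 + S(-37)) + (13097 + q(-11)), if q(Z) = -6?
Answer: 22716928/999 ≈ 22740.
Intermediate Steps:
K(f) = 3 (K(f) = -2 - 1*(-5) = -2 + 5 = 3)
S(F) = -1/(27*F) + F/3 (S(F) = F/((-27*F²)) + F/3 = F*(-1/(27*F²)) + F*(⅓) = -1/(27*F) + F/3)
(9661 + S(-37)) + (13097 + q(-11)) = (9661 + (-1/27/(-37) + (⅓)*(-37))) + (13097 - 6) = (9661 + (-1/27*(-1/37) - 37/3)) + 13091 = (9661 + (1/999 - 37/3)) + 13091 = (9661 - 12320/999) + 13091 = 9639019/999 + 13091 = 22716928/999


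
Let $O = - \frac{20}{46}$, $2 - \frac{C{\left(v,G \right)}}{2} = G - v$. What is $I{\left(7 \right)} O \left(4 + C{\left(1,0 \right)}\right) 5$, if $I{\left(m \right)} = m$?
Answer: $- \frac{3500}{23} \approx -152.17$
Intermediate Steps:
$C{\left(v,G \right)} = 4 - 2 G + 2 v$ ($C{\left(v,G \right)} = 4 - 2 \left(G - v\right) = 4 - \left(- 2 v + 2 G\right) = 4 - 2 G + 2 v$)
$O = - \frac{10}{23}$ ($O = \left(-20\right) \frac{1}{46} = - \frac{10}{23} \approx -0.43478$)
$I{\left(7 \right)} O \left(4 + C{\left(1,0 \right)}\right) 5 = 7 \left(- \frac{10}{23}\right) \left(4 + \left(4 - 0 + 2 \cdot 1\right)\right) 5 = - \frac{70 \left(4 + \left(4 + 0 + 2\right)\right) 5}{23} = - \frac{70 \left(4 + 6\right) 5}{23} = - \frac{70 \cdot 10 \cdot 5}{23} = \left(- \frac{70}{23}\right) 50 = - \frac{3500}{23}$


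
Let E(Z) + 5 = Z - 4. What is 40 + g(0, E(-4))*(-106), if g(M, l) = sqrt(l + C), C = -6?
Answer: 40 - 106*I*sqrt(19) ≈ 40.0 - 462.04*I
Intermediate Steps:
E(Z) = -9 + Z (E(Z) = -5 + (Z - 4) = -5 + (-4 + Z) = -9 + Z)
g(M, l) = sqrt(-6 + l) (g(M, l) = sqrt(l - 6) = sqrt(-6 + l))
40 + g(0, E(-4))*(-106) = 40 + sqrt(-6 + (-9 - 4))*(-106) = 40 + sqrt(-6 - 13)*(-106) = 40 + sqrt(-19)*(-106) = 40 + (I*sqrt(19))*(-106) = 40 - 106*I*sqrt(19)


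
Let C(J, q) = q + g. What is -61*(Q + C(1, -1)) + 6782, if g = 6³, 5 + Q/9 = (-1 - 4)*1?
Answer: -843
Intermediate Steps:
Q = -90 (Q = -45 + 9*((-1 - 4)*1) = -45 + 9*(-5*1) = -45 + 9*(-5) = -45 - 45 = -90)
g = 216
C(J, q) = 216 + q (C(J, q) = q + 216 = 216 + q)
-61*(Q + C(1, -1)) + 6782 = -61*(-90 + (216 - 1)) + 6782 = -61*(-90 + 215) + 6782 = -61*125 + 6782 = -7625 + 6782 = -843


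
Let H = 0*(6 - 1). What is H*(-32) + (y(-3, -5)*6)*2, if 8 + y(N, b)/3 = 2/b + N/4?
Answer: -1647/5 ≈ -329.40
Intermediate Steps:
y(N, b) = -24 + 6/b + 3*N/4 (y(N, b) = -24 + 3*(2/b + N/4) = -24 + (6/b + 3*N/4) = -24 + 6/b + 3*N/4)
H = 0 (H = 0*5 = 0)
H*(-32) + (y(-3, -5)*6)*2 = 0*(-32) + ((-24 + 6/(-5) + (3/4)*(-3))*6)*2 = 0 + ((-24 + 6*(-1/5) - 9/4)*6)*2 = 0 + ((-24 - 6/5 - 9/4)*6)*2 = 0 - 549/20*6*2 = 0 - 1647/10*2 = 0 - 1647/5 = -1647/5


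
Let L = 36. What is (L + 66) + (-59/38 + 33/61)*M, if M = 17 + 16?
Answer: 159051/2318 ≈ 68.616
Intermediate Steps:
M = 33
(L + 66) + (-59/38 + 33/61)*M = (36 + 66) + (-59/38 + 33/61)*33 = 102 + (-59*1/38 + 33*(1/61))*33 = 102 + (-59/38 + 33/61)*33 = 102 - 2345/2318*33 = 102 - 77385/2318 = 159051/2318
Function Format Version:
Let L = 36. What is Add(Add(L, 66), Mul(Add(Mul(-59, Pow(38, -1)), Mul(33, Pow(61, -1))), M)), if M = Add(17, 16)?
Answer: Rational(159051, 2318) ≈ 68.616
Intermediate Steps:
M = 33
Add(Add(L, 66), Mul(Add(Mul(-59, Pow(38, -1)), Mul(33, Pow(61, -1))), M)) = Add(Add(36, 66), Mul(Add(Mul(-59, Pow(38, -1)), Mul(33, Pow(61, -1))), 33)) = Add(102, Mul(Add(Mul(-59, Rational(1, 38)), Mul(33, Rational(1, 61))), 33)) = Add(102, Mul(Add(Rational(-59, 38), Rational(33, 61)), 33)) = Add(102, Mul(Rational(-2345, 2318), 33)) = Add(102, Rational(-77385, 2318)) = Rational(159051, 2318)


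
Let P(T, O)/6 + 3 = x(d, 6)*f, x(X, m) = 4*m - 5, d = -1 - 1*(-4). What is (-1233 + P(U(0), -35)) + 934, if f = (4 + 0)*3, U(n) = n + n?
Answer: 1051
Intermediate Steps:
U(n) = 2*n
d = 3 (d = -1 + 4 = 3)
x(X, m) = -5 + 4*m
f = 12 (f = 4*3 = 12)
P(T, O) = 1350 (P(T, O) = -18 + 6*((-5 + 4*6)*12) = -18 + 6*((-5 + 24)*12) = -18 + 6*(19*12) = -18 + 6*228 = -18 + 1368 = 1350)
(-1233 + P(U(0), -35)) + 934 = (-1233 + 1350) + 934 = 117 + 934 = 1051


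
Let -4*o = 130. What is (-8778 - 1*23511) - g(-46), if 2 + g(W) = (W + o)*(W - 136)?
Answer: -46574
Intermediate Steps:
o = -65/2 (o = -¼*130 = -65/2 ≈ -32.500)
g(W) = -2 + (-136 + W)*(-65/2 + W) (g(W) = -2 + (W - 65/2)*(W - 136) = -2 + (-65/2 + W)*(-136 + W) = -2 + (-136 + W)*(-65/2 + W))
(-8778 - 1*23511) - g(-46) = (-8778 - 1*23511) - (4418 + (-46)² - 337/2*(-46)) = (-8778 - 23511) - (4418 + 2116 + 7751) = -32289 - 1*14285 = -32289 - 14285 = -46574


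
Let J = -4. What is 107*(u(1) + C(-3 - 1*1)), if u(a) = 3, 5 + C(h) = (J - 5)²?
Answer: 8453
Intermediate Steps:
C(h) = 76 (C(h) = -5 + (-4 - 5)² = -5 + (-9)² = -5 + 81 = 76)
107*(u(1) + C(-3 - 1*1)) = 107*(3 + 76) = 107*79 = 8453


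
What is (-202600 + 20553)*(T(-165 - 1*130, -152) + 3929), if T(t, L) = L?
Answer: -687591519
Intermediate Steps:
(-202600 + 20553)*(T(-165 - 1*130, -152) + 3929) = (-202600 + 20553)*(-152 + 3929) = -182047*3777 = -687591519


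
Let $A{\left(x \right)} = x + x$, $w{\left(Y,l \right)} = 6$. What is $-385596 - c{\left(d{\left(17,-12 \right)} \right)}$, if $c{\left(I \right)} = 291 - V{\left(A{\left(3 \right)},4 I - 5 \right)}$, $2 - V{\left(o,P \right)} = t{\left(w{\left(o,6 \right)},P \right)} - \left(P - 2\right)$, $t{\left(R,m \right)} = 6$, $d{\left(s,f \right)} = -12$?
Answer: $-385946$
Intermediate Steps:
$A{\left(x \right)} = 2 x$
$V{\left(o,P \right)} = -6 + P$ ($V{\left(o,P \right)} = 2 - \left(6 - \left(P - 2\right)\right) = 2 - \left(6 - \left(-2 + P\right)\right) = 2 - \left(8 - P\right) = 2 + \left(-8 + P\right) = -6 + P$)
$c{\left(I \right)} = 302 - 4 I$ ($c{\left(I \right)} = 291 - \left(-6 + \left(4 I - 5\right)\right) = 291 - \left(-6 + \left(-5 + 4 I\right)\right) = 291 - \left(-11 + 4 I\right) = 302 - 4 I$)
$-385596 - c{\left(d{\left(17,-12 \right)} \right)} = -385596 - \left(302 - -48\right) = -385596 - \left(302 + 48\right) = -385596 - 350 = -385946$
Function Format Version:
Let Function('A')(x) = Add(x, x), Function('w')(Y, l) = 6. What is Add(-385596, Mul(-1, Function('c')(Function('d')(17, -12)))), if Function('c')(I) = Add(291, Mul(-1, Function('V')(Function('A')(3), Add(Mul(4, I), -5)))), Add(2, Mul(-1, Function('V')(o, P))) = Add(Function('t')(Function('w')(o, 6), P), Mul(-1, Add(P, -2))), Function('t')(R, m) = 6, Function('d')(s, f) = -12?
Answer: -385946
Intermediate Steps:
Function('A')(x) = Mul(2, x)
Function('V')(o, P) = Add(-6, P) (Function('V')(o, P) = Add(2, Mul(-1, Add(6, Mul(-1, Add(P, -2))))) = Add(2, Mul(-1, Add(6, Mul(-1, Add(-2, P))))) = Add(2, Mul(-1, Add(6, Add(2, Mul(-1, P))))) = Add(2, Mul(-1, Add(8, Mul(-1, P)))) = Add(2, Add(-8, P)) = Add(-6, P))
Function('c')(I) = Add(302, Mul(-4, I)) (Function('c')(I) = Add(291, Mul(-1, Add(-6, Add(Mul(4, I), -5)))) = Add(291, Mul(-1, Add(-6, Add(-5, Mul(4, I))))) = Add(291, Mul(-1, Add(-11, Mul(4, I)))) = Add(291, Add(11, Mul(-4, I))) = Add(302, Mul(-4, I)))
Add(-385596, Mul(-1, Function('c')(Function('d')(17, -12)))) = Add(-385596, Mul(-1, Add(302, Mul(-4, -12)))) = Add(-385596, Mul(-1, Add(302, 48))) = Add(-385596, Mul(-1, 350)) = Add(-385596, -350) = -385946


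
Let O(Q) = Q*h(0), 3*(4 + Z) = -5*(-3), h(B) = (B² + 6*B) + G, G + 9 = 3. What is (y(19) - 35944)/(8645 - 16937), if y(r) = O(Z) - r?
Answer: 35969/8292 ≈ 4.3378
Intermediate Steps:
G = -6 (G = -9 + 3 = -6)
h(B) = -6 + B² + 6*B (h(B) = (B² + 6*B) - 6 = -6 + B² + 6*B)
Z = 1 (Z = -4 + (-5*(-3))/3 = -4 + (⅓)*15 = -4 + 5 = 1)
O(Q) = -6*Q (O(Q) = Q*(-6 + 0² + 6*0) = Q*(-6 + 0 + 0) = Q*(-6) = -6*Q)
y(r) = -6 - r (y(r) = -6*1 - r = -6 - r)
(y(19) - 35944)/(8645 - 16937) = ((-6 - 1*19) - 35944)/(8645 - 16937) = ((-6 - 19) - 35944)/(-8292) = (-25 - 35944)*(-1/8292) = -35969*(-1/8292) = 35969/8292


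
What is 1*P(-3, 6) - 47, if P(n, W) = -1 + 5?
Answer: -43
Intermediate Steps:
P(n, W) = 4
1*P(-3, 6) - 47 = 1*4 - 47 = 4 - 47 = -43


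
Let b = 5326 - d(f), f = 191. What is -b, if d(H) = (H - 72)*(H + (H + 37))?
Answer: 44535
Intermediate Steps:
d(H) = (-72 + H)*(37 + 2*H) (d(H) = (-72 + H)*(H + (37 + H)) = (-72 + H)*(37 + 2*H))
b = -44535 (b = 5326 - (-2664 - 107*191 + 2*191²) = 5326 - (-2664 - 20437 + 2*36481) = 5326 - (-2664 - 20437 + 72962) = 5326 - 1*49861 = 5326 - 49861 = -44535)
-b = -1*(-44535) = 44535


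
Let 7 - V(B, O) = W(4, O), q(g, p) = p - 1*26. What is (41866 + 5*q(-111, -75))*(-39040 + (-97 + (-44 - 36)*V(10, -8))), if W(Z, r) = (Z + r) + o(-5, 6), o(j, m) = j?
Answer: -1671687537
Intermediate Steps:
W(Z, r) = -5 + Z + r (W(Z, r) = (Z + r) - 5 = -5 + Z + r)
q(g, p) = -26 + p (q(g, p) = p - 26 = -26 + p)
V(B, O) = 8 - O (V(B, O) = 7 - (-5 + 4 + O) = 7 - (-1 + O) = 7 + (1 - O) = 8 - O)
(41866 + 5*q(-111, -75))*(-39040 + (-97 + (-44 - 36)*V(10, -8))) = (41866 + 5*(-26 - 75))*(-39040 + (-97 + (-44 - 36)*(8 - 1*(-8)))) = (41866 + 5*(-101))*(-39040 + (-97 - 80*(8 + 8))) = (41866 - 505)*(-39040 + (-97 - 80*16)) = 41361*(-39040 + (-97 - 1280)) = 41361*(-39040 - 1377) = 41361*(-40417) = -1671687537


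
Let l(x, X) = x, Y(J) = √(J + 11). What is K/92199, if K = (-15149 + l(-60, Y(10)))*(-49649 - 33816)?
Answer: 1269419185/92199 ≈ 13768.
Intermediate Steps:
Y(J) = √(11 + J)
K = 1269419185 (K = (-15149 - 60)*(-49649 - 33816) = -15209*(-83465) = 1269419185)
K/92199 = 1269419185/92199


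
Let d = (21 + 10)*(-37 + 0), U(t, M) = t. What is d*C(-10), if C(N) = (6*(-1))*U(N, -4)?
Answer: -68820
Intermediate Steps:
C(N) = -6*N (C(N) = (6*(-1))*N = -6*N)
d = -1147 (d = 31*(-37) = -1147)
d*C(-10) = -(-6882)*(-10) = -1147*60 = -68820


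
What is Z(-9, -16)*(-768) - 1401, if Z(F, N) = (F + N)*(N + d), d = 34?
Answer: 344199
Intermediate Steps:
Z(F, N) = (34 + N)*(F + N) (Z(F, N) = (F + N)*(N + 34) = (F + N)*(34 + N) = (34 + N)*(F + N))
Z(-9, -16)*(-768) - 1401 = ((-16)² + 34*(-9) + 34*(-16) - 9*(-16))*(-768) - 1401 = (256 - 306 - 544 + 144)*(-768) - 1401 = -450*(-768) - 1401 = 345600 - 1401 = 344199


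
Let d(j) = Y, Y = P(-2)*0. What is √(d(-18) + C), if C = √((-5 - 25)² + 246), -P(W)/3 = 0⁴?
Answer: 1146^(¼) ≈ 5.8183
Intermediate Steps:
P(W) = 0 (P(W) = -3*0⁴ = -3*0 = 0)
Y = 0 (Y = 0*0 = 0)
d(j) = 0
C = √1146 (C = √((-30)² + 246) = √(900 + 246) = √1146 ≈ 33.853)
√(d(-18) + C) = √(0 + √1146) = √(√1146) = 1146^(¼)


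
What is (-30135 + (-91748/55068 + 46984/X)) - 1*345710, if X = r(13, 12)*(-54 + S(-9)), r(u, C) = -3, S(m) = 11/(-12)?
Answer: -3407263898356/9072453 ≈ -3.7556e+5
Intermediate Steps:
S(m) = -11/12 (S(m) = 11*(-1/12) = -11/12)
X = 659/4 (X = -3*(-54 - 11/12) = -3*(-659/12) = 659/4 ≈ 164.75)
(-30135 + (-91748/55068 + 46984/X)) - 1*345710 = (-30135 + (-91748/55068 + 46984/(659/4))) - 1*345710 = (-30135 + (-91748*1/55068 + 46984*(4/659))) - 345710 = (-30135 + (-22937/13767 + 187936/659)) - 345710 = (-30135 + 2572199429/9072453) - 345710 = -270826171726/9072453 - 345710 = -3407263898356/9072453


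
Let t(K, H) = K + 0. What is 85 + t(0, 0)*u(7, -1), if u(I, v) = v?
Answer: 85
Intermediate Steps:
t(K, H) = K
85 + t(0, 0)*u(7, -1) = 85 + 0*(-1) = 85 + 0 = 85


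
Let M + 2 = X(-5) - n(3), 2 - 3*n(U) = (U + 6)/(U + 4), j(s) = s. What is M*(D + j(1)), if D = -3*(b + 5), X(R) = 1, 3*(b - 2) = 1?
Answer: 26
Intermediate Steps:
b = 7/3 (b = 2 + (⅓)*1 = 2 + ⅓ = 7/3 ≈ 2.3333)
n(U) = ⅔ - (6 + U)/(3*(4 + U)) (n(U) = ⅔ - (U + 6)/(3*(U + 4)) = ⅔ - (6 + U)/(3*(4 + U)))
M = -26/21 (M = -2 + (1 - (2 + 3)/(3*(4 + 3))) = -2 + (1 - 5/(3*7)) = -2 + (1 - 1*5/21) = -2 + (1 - 5/21) = -2 + 16/21 = -26/21 ≈ -1.2381)
D = -22 (D = -3*(7/3 + 5) = -3*22/3 = -22)
M*(D + j(1)) = -26*(-22 + 1)/21 = -26/21*(-21) = 26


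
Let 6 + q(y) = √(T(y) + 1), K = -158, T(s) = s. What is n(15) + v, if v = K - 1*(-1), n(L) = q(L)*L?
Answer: -187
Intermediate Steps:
q(y) = -6 + √(1 + y) (q(y) = -6 + √(y + 1) = -6 + √(1 + y))
n(L) = L*(-6 + √(1 + L)) (n(L) = (-6 + √(1 + L))*L = L*(-6 + √(1 + L)))
v = -157 (v = -158 - 1*(-1) = -158 + 1 = -157)
n(15) + v = 15*(-6 + √(1 + 15)) - 157 = 15*(-6 + √16) - 157 = 15*(-6 + 4) - 157 = 15*(-2) - 157 = -30 - 157 = -187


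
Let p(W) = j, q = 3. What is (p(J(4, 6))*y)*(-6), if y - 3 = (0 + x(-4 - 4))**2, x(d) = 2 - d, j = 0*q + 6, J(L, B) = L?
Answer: -3708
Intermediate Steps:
j = 6 (j = 0*3 + 6 = 0 + 6 = 6)
p(W) = 6
y = 103 (y = 3 + (0 + (2 - (-4 - 4)))**2 = 3 + (0 + (2 - 1*(-8)))**2 = 3 + (0 + (2 + 8))**2 = 3 + (0 + 10)**2 = 3 + 10**2 = 3 + 100 = 103)
(p(J(4, 6))*y)*(-6) = (6*103)*(-6) = 618*(-6) = -3708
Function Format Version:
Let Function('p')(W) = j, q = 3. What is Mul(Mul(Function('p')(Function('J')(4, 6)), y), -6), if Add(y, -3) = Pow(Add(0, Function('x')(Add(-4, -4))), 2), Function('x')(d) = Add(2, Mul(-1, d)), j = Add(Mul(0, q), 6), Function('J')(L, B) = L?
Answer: -3708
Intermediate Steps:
j = 6 (j = Add(Mul(0, 3), 6) = Add(0, 6) = 6)
Function('p')(W) = 6
y = 103 (y = Add(3, Pow(Add(0, Add(2, Mul(-1, Add(-4, -4)))), 2)) = Add(3, Pow(Add(0, Add(2, Mul(-1, -8))), 2)) = Add(3, Pow(Add(0, Add(2, 8)), 2)) = Add(3, Pow(Add(0, 10), 2)) = Add(3, Pow(10, 2)) = Add(3, 100) = 103)
Mul(Mul(Function('p')(Function('J')(4, 6)), y), -6) = Mul(Mul(6, 103), -6) = Mul(618, -6) = -3708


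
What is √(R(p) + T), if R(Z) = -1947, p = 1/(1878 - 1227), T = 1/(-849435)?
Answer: I*√1404838028880510/849435 ≈ 44.125*I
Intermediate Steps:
T = -1/849435 ≈ -1.1773e-6
p = 1/651 ≈ 0.0015361
√(R(p) + T) = √(-1947 - 1/849435) = √(-1653849946/849435) = I*√1404838028880510/849435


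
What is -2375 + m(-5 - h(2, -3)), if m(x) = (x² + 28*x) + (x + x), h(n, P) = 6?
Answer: -2584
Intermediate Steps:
m(x) = x² + 30*x (m(x) = (x² + 28*x) + 2*x = x² + 30*x)
-2375 + m(-5 - h(2, -3)) = -2375 + (-5 - 1*6)*(30 + (-5 - 1*6)) = -2375 + (-5 - 6)*(30 + (-5 - 6)) = -2375 - 11*(30 - 11) = -2375 - 11*19 = -2375 - 209 = -2584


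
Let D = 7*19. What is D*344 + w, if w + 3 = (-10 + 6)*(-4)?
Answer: 45765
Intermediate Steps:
D = 133
w = 13 (w = -3 + (-10 + 6)*(-4) = -3 - 4*(-4) = -3 + 16 = 13)
D*344 + w = 133*344 + 13 = 45752 + 13 = 45765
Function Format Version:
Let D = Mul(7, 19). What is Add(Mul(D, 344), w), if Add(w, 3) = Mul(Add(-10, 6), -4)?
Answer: 45765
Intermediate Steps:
D = 133
w = 13 (w = Add(-3, Mul(Add(-10, 6), -4)) = Add(-3, Mul(-4, -4)) = Add(-3, 16) = 13)
Add(Mul(D, 344), w) = Add(Mul(133, 344), 13) = Add(45752, 13) = 45765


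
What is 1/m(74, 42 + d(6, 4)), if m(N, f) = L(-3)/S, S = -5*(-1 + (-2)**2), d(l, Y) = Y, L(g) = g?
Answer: 5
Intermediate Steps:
S = -15 (S = -5*(-1 + 4) = -5*3 = -15)
m(N, f) = 1/5 (m(N, f) = -3/(-15) = -3*(-1/15) = 1/5)
1/m(74, 42 + d(6, 4)) = 1/(1/5) = 5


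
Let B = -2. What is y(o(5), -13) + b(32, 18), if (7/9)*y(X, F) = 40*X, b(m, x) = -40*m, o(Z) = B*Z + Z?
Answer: -10760/7 ≈ -1537.1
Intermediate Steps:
o(Z) = -Z (o(Z) = -2*Z + Z = -Z)
y(X, F) = 360*X/7 (y(X, F) = 9*(40*X)/7 = 360*X/7)
y(o(5), -13) + b(32, 18) = 360*(-1*5)/7 - 40*32 = (360/7)*(-5) - 1280 = -1800/7 - 1280 = -10760/7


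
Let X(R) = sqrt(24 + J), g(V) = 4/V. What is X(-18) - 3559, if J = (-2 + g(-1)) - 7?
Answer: -3559 + sqrt(11) ≈ -3555.7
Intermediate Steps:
J = -13 (J = (-2 + 4/(-1)) - 7 = (-2 + 4*(-1)) - 7 = (-2 - 4) - 7 = -6 - 7 = -13)
X(R) = sqrt(11) (X(R) = sqrt(24 - 13) = sqrt(11))
X(-18) - 3559 = sqrt(11) - 3559 = -3559 + sqrt(11)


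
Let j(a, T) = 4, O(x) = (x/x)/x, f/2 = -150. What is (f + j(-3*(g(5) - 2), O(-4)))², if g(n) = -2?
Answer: 87616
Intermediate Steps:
f = -300 (f = 2*(-150) = -300)
O(x) = 1/x
(f + j(-3*(g(5) - 2), O(-4)))² = (-300 + 4)² = (-296)² = 87616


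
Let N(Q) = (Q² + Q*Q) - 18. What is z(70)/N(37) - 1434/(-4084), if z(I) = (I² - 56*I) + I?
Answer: 204717/277712 ≈ 0.73716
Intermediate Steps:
z(I) = I² - 55*I
N(Q) = -18 + 2*Q² (N(Q) = (Q² + Q²) - 18 = 2*Q² - 18 = -18 + 2*Q²)
z(70)/N(37) - 1434/(-4084) = (70*(-55 + 70))/(-18 + 2*37²) - 1434/(-4084) = (70*15)/(-18 + 2*1369) - 1434*(-1/4084) = 1050/(-18 + 2738) + 717/2042 = 1050/2720 + 717/2042 = 1050*(1/2720) + 717/2042 = 105/272 + 717/2042 = 204717/277712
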